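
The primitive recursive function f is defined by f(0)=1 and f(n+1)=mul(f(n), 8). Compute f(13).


f(0) = 1
f(1) = mul(f(0), 8) = mul(1, 8) = 8
f(2) = mul(f(1), 8) = mul(8, 8) = 64
f(3) = mul(f(2), 8) = mul(64, 8) = 512
f(4) = mul(f(3), 8) = mul(512, 8) = 4096
f(5) = mul(f(4), 8) = mul(4096, 8) = 32768
f(6) = mul(f(5), 8) = mul(32768, 8) = 262144
f(7) = mul(f(6), 8) = mul(262144, 8) = 2097152
f(8) = mul(f(7), 8) = mul(2097152, 8) = 16777216
f(9) = mul(f(8), 8) = mul(16777216, 8) = 134217728
f(10) = mul(f(9), 8) = mul(134217728, 8) = 1073741824
f(11) = mul(f(10), 8) = mul(1073741824, 8) = 8589934592
f(12) = mul(f(11), 8) = mul(8589934592, 8) = 68719476736
f(13) = mul(f(12), 8) = mul(68719476736, 8) = 549755813888


549755813888


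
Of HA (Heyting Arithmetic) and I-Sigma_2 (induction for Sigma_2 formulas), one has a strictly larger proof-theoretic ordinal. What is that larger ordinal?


Proof-theoretic ordinal of HA (Heyting Arithmetic): epsilon_0
Proof-theoretic ordinal of I-Sigma_2 (induction for Sigma_2 formulas): omega^(omega^omega)
Comparing: omega^(omega^omega) < epsilon_0.
The larger ordinal is epsilon_0 (from HA (Heyting Arithmetic)).

epsilon_0


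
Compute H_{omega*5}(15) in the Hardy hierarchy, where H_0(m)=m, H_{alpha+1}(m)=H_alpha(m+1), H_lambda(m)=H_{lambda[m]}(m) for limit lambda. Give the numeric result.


H_{omega*5}(15):
For the Hardy hierarchy, H_{omega*k}(n) = 2^k * n.
2^5 = 32.
32 * 15 = 480

480


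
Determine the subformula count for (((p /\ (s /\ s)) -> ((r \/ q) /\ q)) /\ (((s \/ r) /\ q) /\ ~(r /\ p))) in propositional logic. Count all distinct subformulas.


Formula: (((p /\ (s /\ s)) -> ((r \/ q) /\ q)) /\ (((s \/ r) /\ q) /\ ~(r /\ p)))
Subformulas found:
  1. r
  2. q
  3. s
  4. p
  5. (s \/ r)
  6. (r /\ p)
  7. (s /\ s)
  8. (r \/ q)
  9. ~(r /\ p)
  10. ((r \/ q) /\ q)
  11. ((s \/ r) /\ q)
  12. (p /\ (s /\ s))
  13. (((s \/ r) /\ q) /\ ~(r /\ p))
  14. ((p /\ (s /\ s)) -> ((r \/ q) /\ q))
  15. (((p /\ (s /\ s)) -> ((r \/ q) /\ q)) /\ (((s \/ r) /\ q) /\ ~(r /\ p)))
Total distinct subformulas = 15

15


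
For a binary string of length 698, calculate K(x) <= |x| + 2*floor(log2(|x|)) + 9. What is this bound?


floor(log2(698)) = 9
2 * 9 = 18
K(x) <= 698 + 18 + 9 = 725

725


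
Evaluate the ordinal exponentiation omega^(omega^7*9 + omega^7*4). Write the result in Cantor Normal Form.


omega^(omega^7*9 + omega^7*4):
Both terms of the exponent have the same exponent 7, so they merge: omega^7*9 + omega^7*4 = omega^7*(9+4) = omega^7*13.
omega raised to a CNF ordinal is a single CNF term: Result = omega^(omega^7*13)

omega^(omega^7*13)


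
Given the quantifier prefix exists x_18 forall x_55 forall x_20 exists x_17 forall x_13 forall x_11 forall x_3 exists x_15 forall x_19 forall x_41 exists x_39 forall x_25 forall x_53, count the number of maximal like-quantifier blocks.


Alternations = 7.
Blocks = alternations + 1 = 8

8


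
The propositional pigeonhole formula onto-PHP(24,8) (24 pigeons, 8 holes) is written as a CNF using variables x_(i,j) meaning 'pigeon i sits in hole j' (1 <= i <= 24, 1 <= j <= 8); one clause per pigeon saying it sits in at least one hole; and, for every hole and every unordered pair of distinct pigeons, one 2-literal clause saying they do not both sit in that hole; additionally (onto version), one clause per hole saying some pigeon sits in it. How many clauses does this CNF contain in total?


onto-PHP(24,8): 24 pigeons, 8 holes, 24*8 = 192 variables.
- pigeon clauses: one per pigeon -> 24 clauses
- hole clauses: 8 holes * C(24,2) = 8 * 276 -> 2208 clauses
- onto clauses: one per hole -> 8 clauses
Total clauses = 24 + 2208 + 8 = 2240

2240


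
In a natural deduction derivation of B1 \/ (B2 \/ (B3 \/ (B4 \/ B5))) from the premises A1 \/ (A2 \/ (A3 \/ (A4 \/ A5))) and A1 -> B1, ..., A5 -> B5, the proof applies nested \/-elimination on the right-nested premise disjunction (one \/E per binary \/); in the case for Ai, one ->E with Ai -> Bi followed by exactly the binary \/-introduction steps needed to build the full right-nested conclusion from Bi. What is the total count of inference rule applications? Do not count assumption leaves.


Constructive dilemma with 5 branches, all disjunctions right-nested:
- \/E: the premise has 4 binary \/, each eliminated once: 4 nodes.
- ->E: one per case (Ai with Ai -> Bi gives Bi): 5 nodes.
- \/I: in case i < n, Bi needs 1 step to form Bi \/ (B(i+1) \/ ...) and then i-1 steps to prepend B(i-1), ..., B1, i.e. i steps; in case i = n, B5 needs 4 prepend steps.
  \/I total = (1 + 2 + ... + 4) + 4 = 10 + 4 = 14 nodes.
Total = 4 + 5 + 14 = 23

23


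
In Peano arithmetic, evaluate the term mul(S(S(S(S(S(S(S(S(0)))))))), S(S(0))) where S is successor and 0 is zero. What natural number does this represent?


mul(S^8(0), S^2(0)):
S^8(0) = 8
S^2(0) = 2
8 * 2 = 16

16


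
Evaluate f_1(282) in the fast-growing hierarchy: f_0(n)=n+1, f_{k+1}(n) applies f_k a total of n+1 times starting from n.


f_1(282) = f_0^283(282)
f_0 adds 1 each time, applied 283 times.
f_1(282) = 282 + 283 = 565

565


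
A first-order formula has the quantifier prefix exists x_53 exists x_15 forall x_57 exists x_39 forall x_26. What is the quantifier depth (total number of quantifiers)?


Quantifier prefix has 5 quantifier symbols.
Quantifier depth = 5

5


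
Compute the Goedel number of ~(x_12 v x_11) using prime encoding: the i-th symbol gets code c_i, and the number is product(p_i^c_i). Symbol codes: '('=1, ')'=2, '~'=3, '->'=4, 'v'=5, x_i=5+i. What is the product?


Formula: ~(x_12 v x_11)
Symbol codes: [3, 1, 17, 5, 16, 2]
Primes: [2, 3, 5, 7, 11, 13]
p_1^3 = 2^3 = 8
p_2^1 = 3^1 = 3
p_3^17 = 5^17 = 762939453125
p_4^5 = 7^5 = 16807
p_5^16 = 11^16 = 45949729863572161
p_6^2 = 13^2 = 169
Product = 2389797941145312842608575439453125000

2389797941145312842608575439453125000


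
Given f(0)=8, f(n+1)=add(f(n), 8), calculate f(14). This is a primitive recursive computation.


f(0) = 8
f(1) = add(f(0), 8) = add(8, 8) = 16
f(2) = add(f(1), 8) = add(16, 8) = 24
f(3) = add(f(2), 8) = add(24, 8) = 32
f(4) = add(f(3), 8) = add(32, 8) = 40
f(5) = add(f(4), 8) = add(40, 8) = 48
f(6) = add(f(5), 8) = add(48, 8) = 56
f(7) = add(f(6), 8) = add(56, 8) = 64
f(8) = add(f(7), 8) = add(64, 8) = 72
f(9) = add(f(8), 8) = add(72, 8) = 80
f(10) = add(f(9), 8) = add(80, 8) = 88
f(11) = add(f(10), 8) = add(88, 8) = 96
f(12) = add(f(11), 8) = add(96, 8) = 104
f(13) = add(f(12), 8) = add(104, 8) = 112
f(14) = add(f(13), 8) = add(112, 8) = 120


120


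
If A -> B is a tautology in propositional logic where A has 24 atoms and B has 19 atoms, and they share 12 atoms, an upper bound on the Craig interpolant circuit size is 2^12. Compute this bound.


Shared atoms = 12
Craig interpolant size bound = 2^12
= 4096

4096


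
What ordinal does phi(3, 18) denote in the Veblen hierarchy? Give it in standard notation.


phi(3, 18):
phi(3, beta) = eta_beta (the beta-th eta number, fixed point of zeta).
phi(3, 18) = eta_18

eta_18


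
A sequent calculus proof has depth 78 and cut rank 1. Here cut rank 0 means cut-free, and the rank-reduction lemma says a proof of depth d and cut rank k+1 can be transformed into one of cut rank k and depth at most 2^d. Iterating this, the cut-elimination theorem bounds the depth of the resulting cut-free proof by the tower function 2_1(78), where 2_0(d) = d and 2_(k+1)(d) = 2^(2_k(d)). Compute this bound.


Each rank reduction sends depth d to at most 2^d; cut rank r needs r reductions.
2_0(78) = 78
2_1(78) = 2^78 = 302231454903657293676544
Cut-free depth bound = 302231454903657293676544

302231454903657293676544


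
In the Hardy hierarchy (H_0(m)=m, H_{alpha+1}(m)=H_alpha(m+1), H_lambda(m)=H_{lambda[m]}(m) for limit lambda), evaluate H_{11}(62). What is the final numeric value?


H_11(62):
For finite ordinals k, H_k(n) = n + k (each successor step adds 1).
H_11(62) = 62 + 11 = 73

73


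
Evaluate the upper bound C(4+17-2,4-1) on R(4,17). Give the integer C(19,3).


R(4,17) <= C(4+17-2, 4-1) = C(19, 3)
C(19, 3) = 19! / (3! * 16!)
= 969

969


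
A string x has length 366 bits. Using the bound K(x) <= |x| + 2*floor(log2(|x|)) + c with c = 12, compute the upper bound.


floor(log2(366)) = 8
2 * 8 = 16
K(x) <= 366 + 16 + 12 = 394

394


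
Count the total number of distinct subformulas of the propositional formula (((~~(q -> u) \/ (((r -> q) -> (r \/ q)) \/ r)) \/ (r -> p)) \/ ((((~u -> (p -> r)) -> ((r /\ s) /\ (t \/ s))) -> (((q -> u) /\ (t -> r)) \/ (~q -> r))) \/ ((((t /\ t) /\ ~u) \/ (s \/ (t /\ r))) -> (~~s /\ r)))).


Formula: (((~~(q -> u) \/ (((r -> q) -> (r \/ q)) \/ r)) \/ (r -> p)) \/ ((((~u -> (p -> r)) -> ((r /\ s) /\ (t \/ s))) -> (((q -> u) /\ (t -> r)) \/ (~q -> r))) \/ ((((t /\ t) /\ ~u) \/ (s \/ (t /\ r))) -> (~~s /\ r))))
Subformulas found:
  1. r
  2. p
  3. q
  4. u
  5. s
  6. t
  7. ~u
  8. ~s
  9. ~q
  10. ~~s
  11. (r -> q)
  12. (t /\ r)
  13. (t -> r)
  14. (r -> p)
  15. (q -> u)
  16. (r /\ s)
  17. (t \/ s)
  18. (p -> r)
  19. (t /\ t)
  20. (r \/ q)
  21. ~(q -> u)
  22. (~q -> r)
  23. (~~s /\ r)
  24. ~~(q -> u)
  25. (s \/ (t /\ r))
  26. (~u -> (p -> r))
  27. ((t /\ t) /\ ~u)
  28. ((r /\ s) /\ (t \/ s))
  29. ((r -> q) -> (r \/ q))
  30. ((q -> u) /\ (t -> r))
  31. (((r -> q) -> (r \/ q)) \/ r)
  32. (((q -> u) /\ (t -> r)) \/ (~q -> r))
  33. (((t /\ t) /\ ~u) \/ (s \/ (t /\ r)))
  34. ((~u -> (p -> r)) -> ((r /\ s) /\ (t \/ s)))
  35. (~~(q -> u) \/ (((r -> q) -> (r \/ q)) \/ r))
  36. ((((t /\ t) /\ ~u) \/ (s \/ (t /\ r))) -> (~~s /\ r))
  37. ((~~(q -> u) \/ (((r -> q) -> (r \/ q)) \/ r)) \/ (r -> p))
  38. (((~u -> (p -> r)) -> ((r /\ s) /\ (t \/ s))) -> (((q -> u) /\ (t -> r)) \/ (~q -> r)))
  39. ((((~u -> (p -> r)) -> ((r /\ s) /\ (t \/ s))) -> (((q -> u) /\ (t -> r)) \/ (~q -> r))) \/ ((((t /\ t) /\ ~u) \/ (s \/ (t /\ r))) -> (~~s /\ r)))
  40. (((~~(q -> u) \/ (((r -> q) -> (r \/ q)) \/ r)) \/ (r -> p)) \/ ((((~u -> (p -> r)) -> ((r /\ s) /\ (t \/ s))) -> (((q -> u) /\ (t -> r)) \/ (~q -> r))) \/ ((((t /\ t) /\ ~u) \/ (s \/ (t /\ r))) -> (~~s /\ r))))
Total distinct subformulas = 40

40


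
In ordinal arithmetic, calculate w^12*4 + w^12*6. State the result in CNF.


Ordinal addition w^12*4 + w^12*6:
Both terms have the same exponent 12.
w^e*c + w^e*d = w^e*(c+d).
Result = w^12*(4+6) = w^12*10

w^12*10


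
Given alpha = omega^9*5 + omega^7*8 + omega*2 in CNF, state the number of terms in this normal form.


CNF: omega^9*5 + omega^7*8 + omega*2
Count the summands separated by '+':
  term 1: omega^9*5
  term 2: omega^7*8
  term 3: omega*2
Total terms = 3

3


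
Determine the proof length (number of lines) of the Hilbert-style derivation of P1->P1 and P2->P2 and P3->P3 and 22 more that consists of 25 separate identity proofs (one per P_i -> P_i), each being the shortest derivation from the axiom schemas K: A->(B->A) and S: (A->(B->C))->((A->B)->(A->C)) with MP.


The shortest proof of A->A from K and S in the Hilbert calculus has exactly 5 lines:
(1) K instance A->((A->A)->A), (2) S instance, (3) MP on 1,2, (4) K instance A->(A->A), (5) MP on 3,4.
For 25 independent identities: 25 * 5 = 125 lines total.

125


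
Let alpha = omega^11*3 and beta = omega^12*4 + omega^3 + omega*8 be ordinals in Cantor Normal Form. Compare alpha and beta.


Compare term by term from highest exponent:
alpha = omega^11*3
beta = omega^12*4 + omega^3 + omega*8
Term 1: alpha has omega^11*3, beta has omega^12*4
Term 2: alpha has omega^0*0, beta has omega^3*1
Term 3: alpha has omega^0*0, beta has omega^1*8
Result: alpha < beta

alpha < beta


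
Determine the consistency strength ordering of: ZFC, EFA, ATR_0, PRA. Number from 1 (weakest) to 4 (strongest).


Ordering by consistency strength:
1. EFA
2. PRA
3. ATR_0
4. ZFC


ZFC=4, EFA=1, ATR_0=3, PRA=2


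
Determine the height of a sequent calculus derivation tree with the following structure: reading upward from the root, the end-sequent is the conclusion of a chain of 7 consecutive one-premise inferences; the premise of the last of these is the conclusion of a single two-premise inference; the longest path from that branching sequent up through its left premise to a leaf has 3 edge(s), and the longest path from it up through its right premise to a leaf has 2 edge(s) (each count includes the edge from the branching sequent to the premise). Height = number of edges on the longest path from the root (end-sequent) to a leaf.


Longest path through the left premise: 3 edges (measured from the branching sequent)
Longest path through the right premise: 2 edges
Height of the subtree rooted at the branching sequent: max(3, 2) = 3
The branching sequent sits 7 edges above the root (the chain of one-premise inferences), so height = 3 + 7 = 10

10


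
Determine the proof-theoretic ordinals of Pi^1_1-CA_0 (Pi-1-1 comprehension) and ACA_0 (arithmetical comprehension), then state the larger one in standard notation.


Proof-theoretic ordinal of Pi^1_1-CA_0 (Pi-1-1 comprehension): psi_0(Omega_omega)
Proof-theoretic ordinal of ACA_0 (arithmetical comprehension): epsilon_0
Comparing: epsilon_0 < psi_0(Omega_omega).
The larger ordinal is psi_0(Omega_omega) (from Pi^1_1-CA_0 (Pi-1-1 comprehension)).

psi_0(Omega_omega)


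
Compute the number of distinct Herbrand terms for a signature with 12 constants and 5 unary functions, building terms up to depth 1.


Herbrand terms by depth:
Depth 0: 12 constants
Depth 1: 60 new terms (running total: 72)
Total distinct ground terms = 72

72


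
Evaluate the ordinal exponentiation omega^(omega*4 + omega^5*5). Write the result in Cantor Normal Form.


omega^(omega*4 + omega^5*5):
In ordinal addition a term is absorbed by a following term of strictly larger exponent: 1 < 5, so omega*4 + omega^5*5 = omega^5*5.
omega raised to a CNF ordinal is a single CNF term: Result = omega^(omega^5*5)

omega^(omega^5*5)


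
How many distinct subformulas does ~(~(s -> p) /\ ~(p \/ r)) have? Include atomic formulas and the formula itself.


Formula: ~(~(s -> p) /\ ~(p \/ r))
Subformulas found:
  1. s
  2. r
  3. p
  4. (s -> p)
  5. (p \/ r)
  6. ~(p \/ r)
  7. ~(s -> p)
  8. (~(s -> p) /\ ~(p \/ r))
  9. ~(~(s -> p) /\ ~(p \/ r))
Total distinct subformulas = 9

9


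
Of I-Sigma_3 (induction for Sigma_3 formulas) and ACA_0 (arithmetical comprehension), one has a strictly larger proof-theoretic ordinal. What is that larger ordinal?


Proof-theoretic ordinal of I-Sigma_3 (induction for Sigma_3 formulas): omega^(omega^(omega^omega))
Proof-theoretic ordinal of ACA_0 (arithmetical comprehension): epsilon_0
Comparing: omega^(omega^(omega^omega)) < epsilon_0.
The larger ordinal is epsilon_0 (from ACA_0 (arithmetical comprehension)).

epsilon_0


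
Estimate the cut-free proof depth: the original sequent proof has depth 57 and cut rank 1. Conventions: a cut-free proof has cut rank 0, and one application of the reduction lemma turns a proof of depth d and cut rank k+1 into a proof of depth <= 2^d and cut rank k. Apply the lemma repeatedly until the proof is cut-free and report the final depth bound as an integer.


Each rank reduction sends depth d to at most 2^d; cut rank r needs r reductions.
2_0(57) = 57
2_1(57) = 2^57 = 144115188075855872
Cut-free depth bound = 144115188075855872

144115188075855872


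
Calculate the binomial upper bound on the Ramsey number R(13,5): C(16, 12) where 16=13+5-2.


R(13,5) <= C(13+5-2, 13-1) = C(16, 12)
C(16, 12) = 16! / (12! * 4!)
= 1820

1820


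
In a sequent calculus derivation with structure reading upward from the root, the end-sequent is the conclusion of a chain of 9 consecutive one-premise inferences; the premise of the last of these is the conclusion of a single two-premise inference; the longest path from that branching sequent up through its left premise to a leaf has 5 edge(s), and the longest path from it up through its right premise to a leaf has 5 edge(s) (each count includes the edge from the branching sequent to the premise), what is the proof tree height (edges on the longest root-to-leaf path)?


Longest path through the left premise: 5 edges (measured from the branching sequent)
Longest path through the right premise: 5 edges
Height of the subtree rooted at the branching sequent: max(5, 5) = 5
The branching sequent sits 9 edges above the root (the chain of one-premise inferences), so height = 5 + 9 = 14

14


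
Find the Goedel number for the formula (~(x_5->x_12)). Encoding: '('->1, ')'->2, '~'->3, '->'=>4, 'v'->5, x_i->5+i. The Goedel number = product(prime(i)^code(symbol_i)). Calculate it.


Formula: (~(x_5->x_12))
Symbol codes: [1, 3, 1, 10, 4, 17, 2, 2]
Primes: [2, 3, 5, 7, 11, 13, 17, 19]
p_1^1 = 2^1 = 2
p_2^3 = 3^3 = 27
p_3^1 = 5^1 = 5
p_4^10 = 7^10 = 282475249
p_5^4 = 11^4 = 14641
p_6^17 = 13^17 = 8650415919381337933
p_7^2 = 17^2 = 289
p_8^2 = 19^2 = 361
Product = 1007759588034583897618705293523208889510

1007759588034583897618705293523208889510


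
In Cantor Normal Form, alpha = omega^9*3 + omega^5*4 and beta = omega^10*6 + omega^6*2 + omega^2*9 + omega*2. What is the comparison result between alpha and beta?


Compare term by term from highest exponent:
alpha = omega^9*3 + omega^5*4
beta = omega^10*6 + omega^6*2 + omega^2*9 + omega*2
Term 1: alpha has omega^9*3, beta has omega^10*6
Term 2: alpha has omega^5*4, beta has omega^6*2
Term 3: alpha has omega^0*0, beta has omega^2*9
Term 4: alpha has omega^0*0, beta has omega^1*2
Result: alpha < beta

alpha < beta


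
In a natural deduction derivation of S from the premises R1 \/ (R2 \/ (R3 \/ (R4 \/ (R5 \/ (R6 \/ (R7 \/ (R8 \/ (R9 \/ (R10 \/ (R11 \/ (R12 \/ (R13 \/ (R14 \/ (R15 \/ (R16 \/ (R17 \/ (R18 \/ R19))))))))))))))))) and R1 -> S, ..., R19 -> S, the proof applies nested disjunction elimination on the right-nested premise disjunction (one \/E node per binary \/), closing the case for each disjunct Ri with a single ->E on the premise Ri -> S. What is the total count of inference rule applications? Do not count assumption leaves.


The premise R1 \/ (R2 \/ (R3 \/ (R4 \/ (R5 \/ (R6 \/ (R7 \/ (R8 \/ (R9 \/ (R10 \/ (R11 \/ (R12 \/ (R13 \/ (R14 \/ (R15 \/ (R16 \/ (R17 \/ (R18 \/ R19))))))))))))))))) contains 19 disjuncts, hence 18 binary \/ connectives.
- Each binary \/ is eliminated once: 18 \/E nodes.
- Each of the 19 cases Ri derives S by one ->E with Ri -> S: 19 ->E nodes.
Total = 18 + 19 = 37

37


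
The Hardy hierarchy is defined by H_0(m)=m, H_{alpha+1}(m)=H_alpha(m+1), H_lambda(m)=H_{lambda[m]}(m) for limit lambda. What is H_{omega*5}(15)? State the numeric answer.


H_{omega*5}(15):
For the Hardy hierarchy, H_{omega*k}(n) = 2^k * n.
2^5 = 32.
32 * 15 = 480

480


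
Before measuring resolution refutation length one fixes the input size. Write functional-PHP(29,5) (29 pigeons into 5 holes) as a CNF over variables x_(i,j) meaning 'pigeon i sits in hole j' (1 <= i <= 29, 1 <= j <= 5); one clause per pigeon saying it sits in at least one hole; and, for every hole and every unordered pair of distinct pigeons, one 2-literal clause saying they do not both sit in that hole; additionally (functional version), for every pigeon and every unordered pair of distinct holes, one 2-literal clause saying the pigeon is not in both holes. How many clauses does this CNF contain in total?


functional-PHP(29,5): 29 pigeons, 5 holes, 29*5 = 145 variables.
- pigeon clauses: one per pigeon -> 29 clauses
- hole clauses: 5 holes * C(29,2) = 5 * 406 -> 2030 clauses
- functional clauses: 29 pigeons * C(5,2) = 29 * 10 -> 290 clauses
Total clauses = 29 + 2030 + 290 = 2349

2349


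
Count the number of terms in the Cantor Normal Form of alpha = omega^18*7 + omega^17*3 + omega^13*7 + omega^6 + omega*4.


CNF: omega^18*7 + omega^17*3 + omega^13*7 + omega^6 + omega*4
Count the summands separated by '+':
  term 1: omega^18*7
  term 2: omega^17*3
  term 3: omega^13*7
  term 4: omega^6
  term 5: omega*4
Total terms = 5

5


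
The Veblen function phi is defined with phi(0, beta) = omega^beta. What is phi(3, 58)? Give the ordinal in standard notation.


phi(3, 58):
phi(3, beta) = eta_beta (the beta-th eta number, fixed point of zeta).
phi(3, 58) = eta_58

eta_58


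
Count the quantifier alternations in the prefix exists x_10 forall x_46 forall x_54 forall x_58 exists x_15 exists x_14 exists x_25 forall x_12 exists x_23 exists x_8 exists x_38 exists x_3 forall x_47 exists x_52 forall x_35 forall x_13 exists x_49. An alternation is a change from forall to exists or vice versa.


Walk the prefix and count type changes:
  position 1: exists -> forall <-- alternation
  position 2: forall -> forall
  position 3: forall -> forall
  position 4: forall -> exists <-- alternation
  position 5: exists -> exists
  position 6: exists -> exists
  position 7: exists -> forall <-- alternation
  position 8: forall -> exists <-- alternation
  position 9: exists -> exists
  position 10: exists -> exists
  position 11: exists -> exists
  position 12: exists -> forall <-- alternation
  position 13: forall -> exists <-- alternation
  position 14: exists -> forall <-- alternation
  position 15: forall -> forall
  position 16: forall -> exists <-- alternation
Total alternations = 8

8


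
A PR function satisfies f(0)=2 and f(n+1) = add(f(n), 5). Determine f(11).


f(0) = 2
f(1) = add(f(0), 5) = add(2, 5) = 7
f(2) = add(f(1), 5) = add(7, 5) = 12
f(3) = add(f(2), 5) = add(12, 5) = 17
f(4) = add(f(3), 5) = add(17, 5) = 22
f(5) = add(f(4), 5) = add(22, 5) = 27
f(6) = add(f(5), 5) = add(27, 5) = 32
f(7) = add(f(6), 5) = add(32, 5) = 37
f(8) = add(f(7), 5) = add(37, 5) = 42
f(9) = add(f(8), 5) = add(42, 5) = 47
f(10) = add(f(9), 5) = add(47, 5) = 52
f(11) = add(f(10), 5) = add(52, 5) = 57


57


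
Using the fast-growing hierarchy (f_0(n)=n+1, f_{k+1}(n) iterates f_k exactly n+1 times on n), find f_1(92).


f_1(92) = f_0^93(92)
f_0 adds 1 each time, applied 93 times.
f_1(92) = 92 + 93 = 185

185


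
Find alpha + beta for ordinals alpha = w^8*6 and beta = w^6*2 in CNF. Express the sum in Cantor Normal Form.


Ordinal addition w^8*6 + w^6*2:
Leading exponent of alpha (8) > leading exponent of beta (6).
Since alpha's term has higher exponent than beta's leading term,
the sum is simply alpha followed by beta.
Result = w^8*6 + w^6*2

w^8*6 + w^6*2


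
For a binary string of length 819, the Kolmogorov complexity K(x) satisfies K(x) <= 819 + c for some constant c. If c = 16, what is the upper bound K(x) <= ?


K(x) <= |x| + c = 819 + 16 = 835

835


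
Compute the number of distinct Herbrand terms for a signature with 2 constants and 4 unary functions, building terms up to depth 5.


Herbrand terms by depth:
Depth 0: 2 constants
Depth 1: 8 new terms (running total: 10)
Depth 2: 32 new terms (running total: 42)
Depth 3: 128 new terms (running total: 170)
Depth 4: 512 new terms (running total: 682)
Depth 5: 2048 new terms (running total: 2730)
Total distinct ground terms = 2730

2730


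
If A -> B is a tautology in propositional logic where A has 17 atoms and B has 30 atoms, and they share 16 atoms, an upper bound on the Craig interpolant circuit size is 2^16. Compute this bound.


Shared atoms = 16
Craig interpolant size bound = 2^16
= 65536

65536


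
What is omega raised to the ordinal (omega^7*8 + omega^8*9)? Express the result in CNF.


omega^(omega^7*8 + omega^8*9):
In ordinal addition a term is absorbed by a following term of strictly larger exponent: 7 < 8, so omega^7*8 + omega^8*9 = omega^8*9.
omega raised to a CNF ordinal is a single CNF term: Result = omega^(omega^8*9)

omega^(omega^8*9)


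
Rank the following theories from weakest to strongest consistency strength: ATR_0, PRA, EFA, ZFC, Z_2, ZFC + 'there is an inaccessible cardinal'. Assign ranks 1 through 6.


Ordering by consistency strength:
1. EFA
2. PRA
3. ATR_0
4. Z_2
5. ZFC
6. ZFC + 'there is an inaccessible cardinal'


ATR_0=3, PRA=2, EFA=1, ZFC=5, Z_2=4, ZFC + 'there is an inaccessible cardinal'=6


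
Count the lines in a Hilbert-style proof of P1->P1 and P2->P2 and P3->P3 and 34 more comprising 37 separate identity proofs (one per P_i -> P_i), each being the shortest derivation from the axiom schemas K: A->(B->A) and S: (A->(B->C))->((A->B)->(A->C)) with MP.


The shortest proof of A->A from K and S in the Hilbert calculus has exactly 5 lines:
(1) K instance A->((A->A)->A), (2) S instance, (3) MP on 1,2, (4) K instance A->(A->A), (5) MP on 3,4.
For 37 independent identities: 37 * 5 = 185 lines total.

185


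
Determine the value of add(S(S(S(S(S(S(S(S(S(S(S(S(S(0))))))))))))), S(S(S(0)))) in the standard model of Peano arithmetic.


add(S^13(0), S^3(0)):
S^13(0) = 13
S^3(0) = 3
13 + 3 = 16

16


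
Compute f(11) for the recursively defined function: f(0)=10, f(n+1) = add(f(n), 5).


f(0) = 10
f(1) = add(f(0), 5) = add(10, 5) = 15
f(2) = add(f(1), 5) = add(15, 5) = 20
f(3) = add(f(2), 5) = add(20, 5) = 25
f(4) = add(f(3), 5) = add(25, 5) = 30
f(5) = add(f(4), 5) = add(30, 5) = 35
f(6) = add(f(5), 5) = add(35, 5) = 40
f(7) = add(f(6), 5) = add(40, 5) = 45
f(8) = add(f(7), 5) = add(45, 5) = 50
f(9) = add(f(8), 5) = add(50, 5) = 55
f(10) = add(f(9), 5) = add(55, 5) = 60
f(11) = add(f(10), 5) = add(60, 5) = 65


65


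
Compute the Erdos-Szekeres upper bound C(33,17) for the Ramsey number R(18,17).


R(18,17) <= C(18+17-2, 18-1) = C(33, 17)
C(33, 17) = 33! / (17! * 16!)
= 1166803110

1166803110


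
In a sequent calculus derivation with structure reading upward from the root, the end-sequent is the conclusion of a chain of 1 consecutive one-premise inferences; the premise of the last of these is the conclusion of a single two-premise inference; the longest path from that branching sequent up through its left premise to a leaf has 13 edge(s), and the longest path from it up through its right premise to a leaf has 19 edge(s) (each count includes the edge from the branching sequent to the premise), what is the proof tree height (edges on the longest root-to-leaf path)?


Longest path through the left premise: 13 edges (measured from the branching sequent)
Longest path through the right premise: 19 edges
Height of the subtree rooted at the branching sequent: max(13, 19) = 19
The branching sequent sits 1 edges above the root (the chain of one-premise inferences), so height = 19 + 1 = 20

20


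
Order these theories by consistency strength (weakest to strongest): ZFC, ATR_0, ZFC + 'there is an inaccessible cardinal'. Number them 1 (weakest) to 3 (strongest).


Ordering by consistency strength:
1. ATR_0
2. ZFC
3. ZFC + 'there is an inaccessible cardinal'


ZFC=2, ATR_0=1, ZFC + 'there is an inaccessible cardinal'=3


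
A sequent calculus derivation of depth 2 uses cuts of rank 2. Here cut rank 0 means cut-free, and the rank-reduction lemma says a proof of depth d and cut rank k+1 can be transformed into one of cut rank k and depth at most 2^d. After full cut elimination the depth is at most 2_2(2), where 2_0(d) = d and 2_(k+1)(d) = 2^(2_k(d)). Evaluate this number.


Each rank reduction sends depth d to at most 2^d; cut rank r needs r reductions.
2_0(2) = 2
2_1(2) = 2^2 = 4
2_2(2) = 2^4 = 16
Cut-free depth bound = 16

16


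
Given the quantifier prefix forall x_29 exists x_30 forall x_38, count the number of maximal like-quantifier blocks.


Alternations = 2.
Blocks = alternations + 1 = 3

3


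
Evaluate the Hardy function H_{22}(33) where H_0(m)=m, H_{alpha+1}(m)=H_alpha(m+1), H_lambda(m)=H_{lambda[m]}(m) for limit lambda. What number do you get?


H_22(33):
For finite ordinals k, H_k(n) = n + k (each successor step adds 1).
H_22(33) = 33 + 22 = 55

55


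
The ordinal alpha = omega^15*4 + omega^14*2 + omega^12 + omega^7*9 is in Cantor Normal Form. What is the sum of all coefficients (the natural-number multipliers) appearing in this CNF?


CNF: omega^15*4 + omega^14*2 + omega^12 + omega^7*9
Coefficients: 4 + 2 + 1 + 9 = 16

16


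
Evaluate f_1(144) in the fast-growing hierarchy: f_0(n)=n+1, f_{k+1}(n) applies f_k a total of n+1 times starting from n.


f_1(144) = f_0^145(144)
f_0 adds 1 each time, applied 145 times.
f_1(144) = 144 + 145 = 289

289


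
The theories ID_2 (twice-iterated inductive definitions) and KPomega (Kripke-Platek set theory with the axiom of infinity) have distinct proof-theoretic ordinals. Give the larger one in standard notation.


Proof-theoretic ordinal of ID_2 (twice-iterated inductive definitions): psi_0(epsilon_{Omega_2+1})
Proof-theoretic ordinal of KPomega (Kripke-Platek set theory with the axiom of infinity): psi_0(epsilon_{Omega+1})
Comparing: psi_0(epsilon_{Omega+1}) < psi_0(epsilon_{Omega_2+1}).
The larger ordinal is psi_0(epsilon_{Omega_2+1}) (from ID_2 (twice-iterated inductive definitions)).

psi_0(epsilon_{Omega_2+1})


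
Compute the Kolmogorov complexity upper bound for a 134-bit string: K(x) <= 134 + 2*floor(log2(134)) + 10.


floor(log2(134)) = 7
2 * 7 = 14
K(x) <= 134 + 14 + 10 = 158

158


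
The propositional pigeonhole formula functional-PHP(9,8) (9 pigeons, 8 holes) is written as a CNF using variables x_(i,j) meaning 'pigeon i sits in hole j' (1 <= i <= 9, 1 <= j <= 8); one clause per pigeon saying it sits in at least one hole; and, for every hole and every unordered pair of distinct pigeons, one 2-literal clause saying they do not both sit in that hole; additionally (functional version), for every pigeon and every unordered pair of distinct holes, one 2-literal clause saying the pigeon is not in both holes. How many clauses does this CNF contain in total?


functional-PHP(9,8): 9 pigeons, 8 holes, 9*8 = 72 variables.
- pigeon clauses: one per pigeon -> 9 clauses
- hole clauses: 8 holes * C(9,2) = 8 * 36 -> 288 clauses
- functional clauses: 9 pigeons * C(8,2) = 9 * 28 -> 252 clauses
Total clauses = 9 + 288 + 252 = 549

549


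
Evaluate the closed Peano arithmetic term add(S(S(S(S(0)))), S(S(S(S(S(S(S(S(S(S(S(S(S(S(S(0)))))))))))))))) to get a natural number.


add(S^4(0), S^15(0)):
S^4(0) = 4
S^15(0) = 15
4 + 15 = 19

19


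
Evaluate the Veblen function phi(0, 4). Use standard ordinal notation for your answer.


phi(0, 4):
phi(0, beta) = omega^beta by definition.
phi(0, 4) = omega^4

omega^4


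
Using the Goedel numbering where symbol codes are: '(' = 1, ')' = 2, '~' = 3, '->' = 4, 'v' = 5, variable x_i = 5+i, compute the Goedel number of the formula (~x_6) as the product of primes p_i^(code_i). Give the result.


Formula: (~x_6)
Symbol codes: [1, 3, 11, 2]
Primes: [2, 3, 5, 7]
p_1^1 = 2^1 = 2
p_2^3 = 3^3 = 27
p_3^11 = 5^11 = 48828125
p_4^2 = 7^2 = 49
Product = 129199218750

129199218750


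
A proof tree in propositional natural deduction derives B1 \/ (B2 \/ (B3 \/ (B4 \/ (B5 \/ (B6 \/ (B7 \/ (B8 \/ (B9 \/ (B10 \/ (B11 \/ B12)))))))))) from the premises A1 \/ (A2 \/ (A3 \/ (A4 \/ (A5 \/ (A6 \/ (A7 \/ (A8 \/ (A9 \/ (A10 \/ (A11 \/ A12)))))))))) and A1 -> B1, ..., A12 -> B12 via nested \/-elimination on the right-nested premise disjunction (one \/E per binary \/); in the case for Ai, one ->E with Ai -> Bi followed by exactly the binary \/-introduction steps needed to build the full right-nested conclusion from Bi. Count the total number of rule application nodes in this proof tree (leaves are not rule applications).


Constructive dilemma with 12 branches, all disjunctions right-nested:
- \/E: the premise has 11 binary \/, each eliminated once: 11 nodes.
- ->E: one per case (Ai with Ai -> Bi gives Bi): 12 nodes.
- \/I: in case i < n, Bi needs 1 step to form Bi \/ (B(i+1) \/ ...) and then i-1 steps to prepend B(i-1), ..., B1, i.e. i steps; in case i = n, B12 needs 11 prepend steps.
  \/I total = (1 + 2 + ... + 11) + 11 = 66 + 11 = 77 nodes.
Total = 11 + 12 + 77 = 100

100


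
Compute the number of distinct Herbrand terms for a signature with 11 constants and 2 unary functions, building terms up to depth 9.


Herbrand terms by depth:
Depth 0: 11 constants
Depth 1: 22 new terms (running total: 33)
Depth 2: 44 new terms (running total: 77)
Depth 3: 88 new terms (running total: 165)
Depth 4: 176 new terms (running total: 341)
Depth 5: 352 new terms (running total: 693)
Depth 6: 704 new terms (running total: 1397)
Depth 7: 1408 new terms (running total: 2805)
Depth 8: 2816 new terms (running total: 5621)
Depth 9: 5632 new terms (running total: 11253)
Total distinct ground terms = 11253

11253


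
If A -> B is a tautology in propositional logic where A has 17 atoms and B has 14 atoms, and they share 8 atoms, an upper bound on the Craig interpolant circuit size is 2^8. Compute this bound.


Shared atoms = 8
Craig interpolant size bound = 2^8
= 256

256


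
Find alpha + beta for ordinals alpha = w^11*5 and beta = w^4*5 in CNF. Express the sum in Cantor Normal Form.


Ordinal addition w^11*5 + w^4*5:
Leading exponent of alpha (11) > leading exponent of beta (4).
Since alpha's term has higher exponent than beta's leading term,
the sum is simply alpha followed by beta.
Result = w^11*5 + w^4*5

w^11*5 + w^4*5


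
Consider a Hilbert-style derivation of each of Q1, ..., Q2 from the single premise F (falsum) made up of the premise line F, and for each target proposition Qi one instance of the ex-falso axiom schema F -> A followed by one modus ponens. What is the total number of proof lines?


Ex falso, line by line:
- 1 premise line (F)
- 2 targets, each needing 1 axiom instance (F -> Qi) + 1 MP = 2 lines: 2 * 2 = 4
Total = 1 + 4 = 5 lines.

5


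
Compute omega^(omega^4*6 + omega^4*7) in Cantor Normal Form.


omega^(omega^4*6 + omega^4*7):
Both terms of the exponent have the same exponent 4, so they merge: omega^4*6 + omega^4*7 = omega^4*(6+7) = omega^4*13.
omega raised to a CNF ordinal is a single CNF term: Result = omega^(omega^4*13)

omega^(omega^4*13)


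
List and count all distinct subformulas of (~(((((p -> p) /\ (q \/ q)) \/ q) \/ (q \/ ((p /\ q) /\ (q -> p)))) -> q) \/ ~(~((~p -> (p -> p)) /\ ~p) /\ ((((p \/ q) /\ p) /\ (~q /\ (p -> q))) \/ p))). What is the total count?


Formula: (~(((((p -> p) /\ (q \/ q)) \/ q) \/ (q \/ ((p /\ q) /\ (q -> p)))) -> q) \/ ~(~((~p -> (p -> p)) /\ ~p) /\ ((((p \/ q) /\ p) /\ (~q /\ (p -> q))) \/ p)))
Subformulas found:
  1. q
  2. p
  3. ~p
  4. ~q
  5. (p /\ q)
  6. (q -> p)
  7. (p -> p)
  8. (p \/ q)
  9. (p -> q)
  10. (q \/ q)
  11. ((p \/ q) /\ p)
  12. (~q /\ (p -> q))
  13. (~p -> (p -> p))
  14. ((p -> p) /\ (q \/ q))
  15. ((p /\ q) /\ (q -> p))
  16. ((~p -> (p -> p)) /\ ~p)
  17. ~((~p -> (p -> p)) /\ ~p)
  18. (((p -> p) /\ (q \/ q)) \/ q)
  19. (q \/ ((p /\ q) /\ (q -> p)))
  20. (((p \/ q) /\ p) /\ (~q /\ (p -> q)))
  21. ((((p \/ q) /\ p) /\ (~q /\ (p -> q))) \/ p)
  22. ((((p -> p) /\ (q \/ q)) \/ q) \/ (q \/ ((p /\ q) /\ (q -> p))))
  23. (((((p -> p) /\ (q \/ q)) \/ q) \/ (q \/ ((p /\ q) /\ (q -> p)))) -> q)
  24. ~(((((p -> p) /\ (q \/ q)) \/ q) \/ (q \/ ((p /\ q) /\ (q -> p)))) -> q)
  25. (~((~p -> (p -> p)) /\ ~p) /\ ((((p \/ q) /\ p) /\ (~q /\ (p -> q))) \/ p))
  26. ~(~((~p -> (p -> p)) /\ ~p) /\ ((((p \/ q) /\ p) /\ (~q /\ (p -> q))) \/ p))
  27. (~(((((p -> p) /\ (q \/ q)) \/ q) \/ (q \/ ((p /\ q) /\ (q -> p)))) -> q) \/ ~(~((~p -> (p -> p)) /\ ~p) /\ ((((p \/ q) /\ p) /\ (~q /\ (p -> q))) \/ p)))
Total distinct subformulas = 27

27


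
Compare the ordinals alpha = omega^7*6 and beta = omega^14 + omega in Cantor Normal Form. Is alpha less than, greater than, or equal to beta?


Compare term by term from highest exponent:
alpha = omega^7*6
beta = omega^14 + omega
Term 1: alpha has omega^7*6, beta has omega^14*1
Term 2: alpha has omega^0*0, beta has omega^1*1
Result: alpha < beta

alpha < beta


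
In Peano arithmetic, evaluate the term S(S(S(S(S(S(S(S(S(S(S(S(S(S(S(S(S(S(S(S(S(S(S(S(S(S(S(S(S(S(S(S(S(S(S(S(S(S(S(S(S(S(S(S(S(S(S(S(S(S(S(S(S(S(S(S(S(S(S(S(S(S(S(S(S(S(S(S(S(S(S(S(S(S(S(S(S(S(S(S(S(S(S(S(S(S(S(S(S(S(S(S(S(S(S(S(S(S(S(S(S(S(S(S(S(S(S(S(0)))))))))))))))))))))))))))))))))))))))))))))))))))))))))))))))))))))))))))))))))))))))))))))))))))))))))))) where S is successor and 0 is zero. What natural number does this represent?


Counting successors applied to 0:
108 applications of S to 0 = 108

108


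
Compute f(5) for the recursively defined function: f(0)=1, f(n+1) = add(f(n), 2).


f(0) = 1
f(1) = add(f(0), 2) = add(1, 2) = 3
f(2) = add(f(1), 2) = add(3, 2) = 5
f(3) = add(f(2), 2) = add(5, 2) = 7
f(4) = add(f(3), 2) = add(7, 2) = 9
f(5) = add(f(4), 2) = add(9, 2) = 11


11


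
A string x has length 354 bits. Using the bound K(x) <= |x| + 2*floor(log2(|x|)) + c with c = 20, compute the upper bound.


floor(log2(354)) = 8
2 * 8 = 16
K(x) <= 354 + 16 + 20 = 390

390


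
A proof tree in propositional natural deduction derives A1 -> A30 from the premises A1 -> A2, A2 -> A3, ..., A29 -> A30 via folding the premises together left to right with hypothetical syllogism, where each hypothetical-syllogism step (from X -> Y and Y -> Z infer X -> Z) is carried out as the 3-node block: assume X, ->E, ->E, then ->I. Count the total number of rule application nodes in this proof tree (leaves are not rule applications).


There are 29 premises in the chain. The first HS step combines premises 1 and 2; each further premise needs one more HS step.
So 29 premises require 29 - 1 = 28 hypothetical-syllogism steps.
Each HS step uses 3 inference nodes (->E, ->E, ->I).
28 * 3 = 84 total inference nodes.

84


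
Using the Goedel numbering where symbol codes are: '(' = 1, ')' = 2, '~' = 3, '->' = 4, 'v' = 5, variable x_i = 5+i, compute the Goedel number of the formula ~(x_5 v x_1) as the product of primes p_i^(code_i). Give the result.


Formula: ~(x_5 v x_1)
Symbol codes: [3, 1, 10, 5, 6, 2]
Primes: [2, 3, 5, 7, 11, 13]
p_1^3 = 2^3 = 8
p_2^1 = 3^1 = 3
p_3^10 = 5^10 = 9765625
p_4^5 = 7^5 = 16807
p_5^6 = 11^6 = 1771561
p_6^2 = 13^2 = 169
Product = 1179354315905390625000

1179354315905390625000


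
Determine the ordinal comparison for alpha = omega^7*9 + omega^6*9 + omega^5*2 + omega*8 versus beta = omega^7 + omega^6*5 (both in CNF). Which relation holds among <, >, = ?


Compare term by term from highest exponent:
alpha = omega^7*9 + omega^6*9 + omega^5*2 + omega*8
beta = omega^7 + omega^6*5
Term 1: alpha has omega^7*9, beta has omega^7*1
Term 2: alpha has omega^6*9, beta has omega^6*5
Term 3: alpha has omega^5*2, beta has omega^0*0
Term 4: alpha has omega^1*8, beta has omega^0*0
Result: alpha > beta

alpha > beta


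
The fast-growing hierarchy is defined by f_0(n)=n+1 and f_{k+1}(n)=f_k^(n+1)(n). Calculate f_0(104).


f_0(104) = 104 + 1 = 105

105


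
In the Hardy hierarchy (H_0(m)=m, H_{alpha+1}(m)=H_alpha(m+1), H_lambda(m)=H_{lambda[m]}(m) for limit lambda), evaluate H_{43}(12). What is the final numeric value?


H_43(12):
For finite ordinals k, H_k(n) = n + k (each successor step adds 1).
H_43(12) = 12 + 43 = 55

55


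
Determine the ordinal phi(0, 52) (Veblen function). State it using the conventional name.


phi(0, 52):
phi(0, beta) = omega^beta by definition.
phi(0, 52) = omega^52

omega^52


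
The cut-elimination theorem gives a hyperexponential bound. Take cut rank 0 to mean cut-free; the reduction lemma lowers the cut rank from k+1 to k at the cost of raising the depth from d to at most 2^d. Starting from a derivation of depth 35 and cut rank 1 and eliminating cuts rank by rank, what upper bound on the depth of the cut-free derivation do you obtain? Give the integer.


Each rank reduction sends depth d to at most 2^d; cut rank r needs r reductions.
2_0(35) = 35
2_1(35) = 2^35 = 34359738368
Cut-free depth bound = 34359738368

34359738368


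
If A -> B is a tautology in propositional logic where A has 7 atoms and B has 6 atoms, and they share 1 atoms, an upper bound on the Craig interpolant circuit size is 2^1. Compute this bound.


Shared atoms = 1
Craig interpolant size bound = 2^1
= 2

2


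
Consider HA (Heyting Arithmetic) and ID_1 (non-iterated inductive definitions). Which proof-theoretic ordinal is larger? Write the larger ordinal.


Proof-theoretic ordinal of HA (Heyting Arithmetic): epsilon_0
Proof-theoretic ordinal of ID_1 (non-iterated inductive definitions): psi_0(epsilon_{Omega+1})
Comparing: epsilon_0 < psi_0(epsilon_{Omega+1}).
The larger ordinal is psi_0(epsilon_{Omega+1}) (from ID_1 (non-iterated inductive definitions)).

psi_0(epsilon_{Omega+1})
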